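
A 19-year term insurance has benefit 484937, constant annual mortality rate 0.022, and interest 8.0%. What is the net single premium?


NSP = benefit * sum_{k=0}^{n-1} k_p_x * q * v^(k+1)
With constant q=0.022, v=0.925926
Sum = 0.182936
NSP = 484937 * 0.182936
= 88712.6379


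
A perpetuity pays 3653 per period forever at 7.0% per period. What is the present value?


PV = PMT / i
= 3653 / 0.07
= 52185.7143


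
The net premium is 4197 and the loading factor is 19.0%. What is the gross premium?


Gross = net * (1 + loading)
= 4197 * (1 + 0.19)
= 4197 * 1.19
= 4994.43


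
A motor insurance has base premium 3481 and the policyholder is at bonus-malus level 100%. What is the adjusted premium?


adjusted = base * BM_level / 100
= 3481 * 100 / 100
= 3481 * 1.0
= 3481.0


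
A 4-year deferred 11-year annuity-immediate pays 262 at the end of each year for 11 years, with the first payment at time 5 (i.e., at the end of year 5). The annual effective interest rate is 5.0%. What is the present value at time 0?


PV at time 4 of the 11-year annuity-immediate:
a_n = 262 * (1-(1+0.05)^(-11))/0.05 = 2176.2805
Discount back 4 years to time 0:
PV = 2176.2805 * (1+0.05)^(-4)
= 2176.2805 * 0.822702
= 1790.4314


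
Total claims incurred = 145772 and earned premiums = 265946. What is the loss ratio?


Loss ratio = claims / premiums
= 145772 / 265946
= 0.5481


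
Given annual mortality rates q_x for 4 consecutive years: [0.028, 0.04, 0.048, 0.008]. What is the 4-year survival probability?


p_k = 1 - q_k for each year
Survival = product of (1 - q_k)
= 0.972 * 0.96 * 0.952 * 0.992
= 0.8812


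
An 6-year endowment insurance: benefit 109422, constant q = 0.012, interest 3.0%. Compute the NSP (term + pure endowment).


Term component = 6910.2909
Pure endowment = 6_p_x * v^6 * benefit = 0.930126 * 0.837484 * 109422 = 85235.9818
NSP = 92146.2727


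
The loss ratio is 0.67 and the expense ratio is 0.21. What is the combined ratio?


Combined ratio = loss ratio + expense ratio
= 0.67 + 0.21
= 0.88


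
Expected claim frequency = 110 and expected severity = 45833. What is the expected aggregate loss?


E[S] = E[N] * E[X]
= 110 * 45833
= 5.0416e+06


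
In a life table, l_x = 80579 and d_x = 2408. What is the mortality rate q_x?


q_x = d_x / l_x
= 2408 / 80579
= 0.0299


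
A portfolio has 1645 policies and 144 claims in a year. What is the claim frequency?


frequency = claims / policies
= 144 / 1645
= 0.0875


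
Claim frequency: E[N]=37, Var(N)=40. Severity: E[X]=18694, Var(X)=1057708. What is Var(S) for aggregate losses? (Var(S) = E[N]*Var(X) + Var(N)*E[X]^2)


Var(S) = E[N]*Var(X) + Var(N)*E[X]^2
= 37*1057708 + 40*18694^2
= 39135196 + 13978625440
= 1.4018e+10


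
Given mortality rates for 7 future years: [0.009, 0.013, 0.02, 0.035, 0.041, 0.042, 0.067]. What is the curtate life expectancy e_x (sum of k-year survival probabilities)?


e_x = sum_{k=1}^{n} k_p_x
k_p_x values:
  1_p_x = 0.991
  2_p_x = 0.978117
  3_p_x = 0.958555
  4_p_x = 0.925005
  5_p_x = 0.88708
  6_p_x = 0.849823
  7_p_x = 0.792885
e_x = 6.3825


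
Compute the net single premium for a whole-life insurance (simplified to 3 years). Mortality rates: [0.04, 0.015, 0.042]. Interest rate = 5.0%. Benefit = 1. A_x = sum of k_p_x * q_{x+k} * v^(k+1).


v = 0.952381
Year 0: k_p_x=1.0, q=0.04, term=0.038095
Year 1: k_p_x=0.96, q=0.015, term=0.013061
Year 2: k_p_x=0.9456, q=0.042, term=0.034307
A_x = 0.0855


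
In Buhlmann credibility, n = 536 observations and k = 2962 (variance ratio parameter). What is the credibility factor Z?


Z = n / (n + k)
= 536 / (536 + 2962)
= 536 / 3498
= 0.1532


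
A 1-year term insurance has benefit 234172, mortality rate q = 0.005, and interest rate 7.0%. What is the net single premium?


NSP = benefit * q * v
v = 1/(1+i) = 0.934579
NSP = 234172 * 0.005 * 0.934579
= 1094.2617


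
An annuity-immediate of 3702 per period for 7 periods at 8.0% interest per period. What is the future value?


FV = PMT * ((1+i)^n - 1) / i
= 3702 * ((1.08)^7 - 1) / 0.08
= 3702 * (1.713824 - 1) / 0.08
= 33032.218


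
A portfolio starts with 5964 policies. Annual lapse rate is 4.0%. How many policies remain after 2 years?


remaining = initial * (1 - lapse)^years
= 5964 * (1 - 0.04)^2
= 5964 * 0.9216
= 5496.4224


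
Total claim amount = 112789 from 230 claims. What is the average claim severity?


severity = total / number
= 112789 / 230
= 490.387


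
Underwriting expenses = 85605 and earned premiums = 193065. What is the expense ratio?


Expense ratio = expenses / premiums
= 85605 / 193065
= 0.4434


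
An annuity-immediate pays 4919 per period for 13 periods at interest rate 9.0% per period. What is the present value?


PV = PMT * (1 - (1+i)^(-n)) / i
= 4919 * (1 - (1+0.09)^(-13)) / 0.09
= 4919 * (1 - 0.326179) / 0.09
= 4919 * 7.486904
= 36828.0804


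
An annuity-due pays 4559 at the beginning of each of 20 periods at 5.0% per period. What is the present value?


PV_due = PMT * (1-(1+i)^(-n))/i * (1+i)
PV_immediate = 56815.217
PV_due = 56815.217 * 1.05
= 59655.9778


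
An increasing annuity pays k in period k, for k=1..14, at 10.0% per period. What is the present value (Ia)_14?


(Ia)_n = sum_{k=1}^{n} k * v^k, v = 1/(1+i)
v = 0.909091
Sum computed term by term:
(Ia)_14 = 44.1672


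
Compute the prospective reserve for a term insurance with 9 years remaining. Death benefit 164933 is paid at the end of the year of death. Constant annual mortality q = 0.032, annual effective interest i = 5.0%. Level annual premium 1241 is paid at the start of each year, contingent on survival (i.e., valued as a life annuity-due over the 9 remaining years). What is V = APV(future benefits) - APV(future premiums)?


v = 1/(1+i) = 0.952381
APV(future benefits) per unit = sum_{k=0}^{8} k_p_x * q * v^(k+1) = 0.202524
APV(future benefits) = 164933 * 0.202524 = 33402.8673
Life annuity-due factor ä_{x:9} = sum_{k=0}^{8} k_p_x * v^k = 6.645314
APV(future premiums) = 1241 * 6.645314 = 8246.8348
V = 33402.8673 - 8246.8348
= 25156.0326


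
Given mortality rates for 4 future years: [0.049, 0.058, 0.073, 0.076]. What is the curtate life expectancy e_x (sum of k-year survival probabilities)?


e_x = sum_{k=1}^{n} k_p_x
k_p_x values:
  1_p_x = 0.951
  2_p_x = 0.895842
  3_p_x = 0.830446
  4_p_x = 0.767332
e_x = 3.4446


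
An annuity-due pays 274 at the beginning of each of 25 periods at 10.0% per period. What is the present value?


PV_due = PMT * (1-(1+i)^(-n))/i * (1+i)
PV_immediate = 2487.109
PV_due = 2487.109 * 1.1
= 2735.8199


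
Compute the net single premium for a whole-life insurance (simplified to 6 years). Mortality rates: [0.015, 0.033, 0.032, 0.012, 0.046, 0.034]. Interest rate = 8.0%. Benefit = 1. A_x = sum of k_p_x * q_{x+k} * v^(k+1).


v = 0.925926
Year 0: k_p_x=1.0, q=0.015, term=0.013889
Year 1: k_p_x=0.985, q=0.033, term=0.027868
Year 2: k_p_x=0.952495, q=0.032, term=0.024196
Year 3: k_p_x=0.922015, q=0.012, term=0.008133
Year 4: k_p_x=0.910951, q=0.046, term=0.028519
Year 5: k_p_x=0.869047, q=0.034, term=0.01862
A_x = 0.1212


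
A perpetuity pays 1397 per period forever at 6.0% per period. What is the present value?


PV = PMT / i
= 1397 / 0.06
= 23283.3333


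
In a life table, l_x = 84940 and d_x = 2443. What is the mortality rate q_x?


q_x = d_x / l_x
= 2443 / 84940
= 0.0288


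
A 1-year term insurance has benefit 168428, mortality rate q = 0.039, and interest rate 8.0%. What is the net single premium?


NSP = benefit * q * v
v = 1/(1+i) = 0.925926
NSP = 168428 * 0.039 * 0.925926
= 6082.1222


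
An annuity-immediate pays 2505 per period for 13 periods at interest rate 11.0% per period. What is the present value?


PV = PMT * (1 - (1+i)^(-n)) / i
= 2505 * (1 - (1+0.11)^(-13)) / 0.11
= 2505 * (1 - 0.257514) / 0.11
= 2505 * 6.74987
= 16908.4254


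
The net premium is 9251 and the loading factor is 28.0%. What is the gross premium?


Gross = net * (1 + loading)
= 9251 * (1 + 0.28)
= 9251 * 1.28
= 11841.28


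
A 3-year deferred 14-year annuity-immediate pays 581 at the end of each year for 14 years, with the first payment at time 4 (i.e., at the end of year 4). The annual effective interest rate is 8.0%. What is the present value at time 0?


PV at time 3 of the 14-year annuity-immediate:
a_n = 581 * (1-(1+0.08)^(-14))/0.08 = 4789.9017
Discount back 3 years to time 0:
PV = 4789.9017 * (1+0.08)^(-3)
= 4789.9017 * 0.793832
= 3802.3784


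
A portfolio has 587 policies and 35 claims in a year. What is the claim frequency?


frequency = claims / policies
= 35 / 587
= 0.0596


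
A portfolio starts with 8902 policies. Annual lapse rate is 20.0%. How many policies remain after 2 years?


remaining = initial * (1 - lapse)^years
= 8902 * (1 - 0.2)^2
= 8902 * 0.64
= 5697.28


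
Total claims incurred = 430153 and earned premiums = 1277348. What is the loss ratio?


Loss ratio = claims / premiums
= 430153 / 1277348
= 0.3368


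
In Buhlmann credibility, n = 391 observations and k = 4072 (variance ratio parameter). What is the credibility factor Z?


Z = n / (n + k)
= 391 / (391 + 4072)
= 391 / 4463
= 0.0876


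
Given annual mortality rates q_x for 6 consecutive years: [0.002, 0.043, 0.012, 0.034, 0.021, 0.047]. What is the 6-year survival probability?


p_k = 1 - q_k for each year
Survival = product of (1 - q_k)
= 0.998 * 0.957 * 0.988 * 0.966 * 0.979 * 0.953
= 0.8505


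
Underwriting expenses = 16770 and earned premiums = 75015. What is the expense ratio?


Expense ratio = expenses / premiums
= 16770 / 75015
= 0.2236


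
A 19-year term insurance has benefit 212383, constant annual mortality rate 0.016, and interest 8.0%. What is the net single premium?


NSP = benefit * sum_{k=0}^{n-1} k_p_x * q * v^(k+1)
With constant q=0.016, v=0.925926
Sum = 0.138241
NSP = 212383 * 0.138241
= 29360.1272


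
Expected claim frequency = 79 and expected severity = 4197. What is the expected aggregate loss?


E[S] = E[N] * E[X]
= 79 * 4197
= 331563


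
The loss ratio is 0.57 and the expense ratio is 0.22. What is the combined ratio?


Combined ratio = loss ratio + expense ratio
= 0.57 + 0.22
= 0.79


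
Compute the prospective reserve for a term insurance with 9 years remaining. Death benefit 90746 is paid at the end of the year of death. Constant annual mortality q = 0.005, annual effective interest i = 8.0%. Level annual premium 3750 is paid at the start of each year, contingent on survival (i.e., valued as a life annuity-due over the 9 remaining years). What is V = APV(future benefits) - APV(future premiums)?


v = 1/(1+i) = 0.925926
APV(future benefits) per unit = sum_{k=0}^{8} k_p_x * q * v^(k+1) = 0.030695
APV(future benefits) = 90746 * 0.030695 = 2785.4604
Life annuity-due factor ä_{x:9} = sum_{k=0}^{8} k_p_x * v^k = 6.630148
APV(future premiums) = 3750 * 6.630148 = 24863.056
V = 2785.4604 - 24863.056
= -22077.5957


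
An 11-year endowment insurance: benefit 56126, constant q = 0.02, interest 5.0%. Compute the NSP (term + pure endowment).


Term component = 8528.4093
Pure endowment = 11_p_x * v^11 * benefit = 0.800731 * 0.584679 * 56126 = 26276.5676
NSP = 34804.9769


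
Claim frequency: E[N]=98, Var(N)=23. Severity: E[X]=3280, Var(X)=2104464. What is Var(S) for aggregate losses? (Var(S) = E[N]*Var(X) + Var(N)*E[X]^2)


Var(S) = E[N]*Var(X) + Var(N)*E[X]^2
= 98*2104464 + 23*3280^2
= 206237472 + 247443200
= 4.5368e+08


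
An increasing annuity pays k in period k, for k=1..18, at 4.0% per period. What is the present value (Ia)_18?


(Ia)_n = sum_{k=1}^{n} k * v^k, v = 1/(1+i)
v = 0.961538
Sum computed term by term:
(Ia)_18 = 107.0091


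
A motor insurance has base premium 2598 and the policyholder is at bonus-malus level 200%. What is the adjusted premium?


adjusted = base * BM_level / 100
= 2598 * 200 / 100
= 2598 * 2.0
= 5196.0


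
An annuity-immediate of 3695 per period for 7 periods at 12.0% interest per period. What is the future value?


FV = PMT * ((1+i)^n - 1) / i
= 3695 * ((1.12)^7 - 1) / 0.12
= 3695 * (2.210681 - 1) / 0.12
= 37278.8983


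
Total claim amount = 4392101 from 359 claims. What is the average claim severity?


severity = total / number
= 4392101 / 359
= 12234.2646


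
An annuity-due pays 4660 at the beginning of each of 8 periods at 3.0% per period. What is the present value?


PV_due = PMT * (1-(1+i)^(-n))/i * (1+i)
PV_immediate = 32711.7656
PV_due = 32711.7656 * 1.03
= 33693.1186


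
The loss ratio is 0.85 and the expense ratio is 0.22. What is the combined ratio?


Combined ratio = loss ratio + expense ratio
= 0.85 + 0.22
= 1.07


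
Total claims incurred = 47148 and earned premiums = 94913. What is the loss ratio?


Loss ratio = claims / premiums
= 47148 / 94913
= 0.4967


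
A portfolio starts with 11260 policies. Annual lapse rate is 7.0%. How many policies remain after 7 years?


remaining = initial * (1 - lapse)^years
= 11260 * (1 - 0.07)^7
= 11260 * 0.601701
= 6775.1518


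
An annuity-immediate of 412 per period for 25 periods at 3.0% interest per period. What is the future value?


FV = PMT * ((1+i)^n - 1) / i
= 412 * ((1.03)^25 - 1) / 0.03
= 412 * (2.093778 - 1) / 0.03
= 15021.2169


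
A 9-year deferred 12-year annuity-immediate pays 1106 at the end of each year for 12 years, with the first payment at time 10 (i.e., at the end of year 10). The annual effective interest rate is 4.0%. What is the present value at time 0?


PV at time 9 of the 12-year annuity-immediate:
a_n = 1106 * (1-(1+0.04)^(-12))/0.04 = 10379.8916
Discount back 9 years to time 0:
PV = 10379.8916 * (1+0.04)^(-9)
= 10379.8916 * 0.702587
= 7292.7741


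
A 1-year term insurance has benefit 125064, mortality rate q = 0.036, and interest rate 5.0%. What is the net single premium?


NSP = benefit * q * v
v = 1/(1+i) = 0.952381
NSP = 125064 * 0.036 * 0.952381
= 4287.9086


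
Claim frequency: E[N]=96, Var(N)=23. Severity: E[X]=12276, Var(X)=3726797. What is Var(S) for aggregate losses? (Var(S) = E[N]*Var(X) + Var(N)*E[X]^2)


Var(S) = E[N]*Var(X) + Var(N)*E[X]^2
= 96*3726797 + 23*12276^2
= 357772512 + 3466104048
= 3.8239e+09


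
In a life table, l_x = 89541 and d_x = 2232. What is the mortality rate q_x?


q_x = d_x / l_x
= 2232 / 89541
= 0.0249


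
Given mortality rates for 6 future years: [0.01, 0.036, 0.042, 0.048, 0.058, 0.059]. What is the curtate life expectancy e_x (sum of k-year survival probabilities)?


e_x = sum_{k=1}^{n} k_p_x
k_p_x values:
  1_p_x = 0.99
  2_p_x = 0.95436
  3_p_x = 0.914277
  4_p_x = 0.870392
  5_p_x = 0.819909
  6_p_x = 0.771534
e_x = 5.3205


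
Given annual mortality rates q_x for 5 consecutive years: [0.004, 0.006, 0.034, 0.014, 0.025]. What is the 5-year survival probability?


p_k = 1 - q_k for each year
Survival = product of (1 - q_k)
= 0.996 * 0.994 * 0.966 * 0.986 * 0.975
= 0.9194


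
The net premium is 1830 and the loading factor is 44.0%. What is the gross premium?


Gross = net * (1 + loading)
= 1830 * (1 + 0.44)
= 1830 * 1.44
= 2635.2


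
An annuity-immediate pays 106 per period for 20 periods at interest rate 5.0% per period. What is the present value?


PV = PMT * (1 - (1+i)^(-n)) / i
= 106 * (1 - (1+0.05)^(-20)) / 0.05
= 106 * (1 - 0.376889) / 0.05
= 106 * 12.46221
= 1320.9943


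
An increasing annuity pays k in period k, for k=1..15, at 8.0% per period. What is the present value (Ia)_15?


(Ia)_n = sum_{k=1}^{n} k * v^k, v = 1/(1+i)
v = 0.925926
Sum computed term by term:
(Ia)_15 = 56.4451


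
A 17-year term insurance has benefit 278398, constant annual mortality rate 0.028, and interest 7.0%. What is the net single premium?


NSP = benefit * sum_{k=0}^{n-1} k_p_x * q * v^(k+1)
With constant q=0.028, v=0.934579
Sum = 0.229901
NSP = 278398 * 0.229901
= 64004.0985


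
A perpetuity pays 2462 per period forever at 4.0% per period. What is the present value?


PV = PMT / i
= 2462 / 0.04
= 61550.0


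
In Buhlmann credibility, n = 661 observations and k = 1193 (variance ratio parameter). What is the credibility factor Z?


Z = n / (n + k)
= 661 / (661 + 1193)
= 661 / 1854
= 0.3565


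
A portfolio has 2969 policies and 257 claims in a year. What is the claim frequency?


frequency = claims / policies
= 257 / 2969
= 0.0866


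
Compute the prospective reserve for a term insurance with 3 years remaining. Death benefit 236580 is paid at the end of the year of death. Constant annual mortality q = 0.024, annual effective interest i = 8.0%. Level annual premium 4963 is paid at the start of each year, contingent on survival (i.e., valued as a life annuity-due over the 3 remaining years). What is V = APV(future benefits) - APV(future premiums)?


v = 1/(1+i) = 0.925926
APV(future benefits) per unit = sum_{k=0}^{2} k_p_x * q * v^(k+1) = 0.060453
APV(future benefits) = 236580 * 0.060453 = 14301.9659
Life annuity-due factor ä_{x:3} = sum_{k=0}^{2} k_p_x * v^k = 2.720384
APV(future premiums) = 4963 * 2.720384 = 13501.2662
V = 14301.9659 - 13501.2662
= 800.6997


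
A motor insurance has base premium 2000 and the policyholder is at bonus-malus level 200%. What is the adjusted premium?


adjusted = base * BM_level / 100
= 2000 * 200 / 100
= 2000 * 2.0
= 4000.0


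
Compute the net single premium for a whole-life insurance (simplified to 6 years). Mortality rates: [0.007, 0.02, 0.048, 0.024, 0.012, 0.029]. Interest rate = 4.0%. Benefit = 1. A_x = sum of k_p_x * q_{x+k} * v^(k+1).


v = 0.961538
Year 0: k_p_x=1.0, q=0.007, term=0.006731
Year 1: k_p_x=0.993, q=0.02, term=0.018362
Year 2: k_p_x=0.97314, q=0.048, term=0.041526
Year 3: k_p_x=0.926429, q=0.024, term=0.019006
Year 4: k_p_x=0.904195, q=0.012, term=0.008918
Year 5: k_p_x=0.893345, q=0.029, term=0.020475
A_x = 0.115


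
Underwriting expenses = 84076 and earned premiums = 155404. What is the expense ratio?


Expense ratio = expenses / premiums
= 84076 / 155404
= 0.541


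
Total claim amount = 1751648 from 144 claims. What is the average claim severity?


severity = total / number
= 1751648 / 144
= 12164.2222


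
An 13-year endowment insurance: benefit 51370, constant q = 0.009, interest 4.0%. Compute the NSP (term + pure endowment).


Term component = 4397.0517
Pure endowment = 13_p_x * v^13 * benefit = 0.889114 * 0.600574 * 51370 = 27430.4962
NSP = 31827.5479


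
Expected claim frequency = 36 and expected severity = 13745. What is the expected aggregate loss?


E[S] = E[N] * E[X]
= 36 * 13745
= 494820


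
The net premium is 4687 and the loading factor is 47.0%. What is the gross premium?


Gross = net * (1 + loading)
= 4687 * (1 + 0.47)
= 4687 * 1.47
= 6889.89


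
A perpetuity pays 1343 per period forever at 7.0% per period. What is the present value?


PV = PMT / i
= 1343 / 0.07
= 19185.7143


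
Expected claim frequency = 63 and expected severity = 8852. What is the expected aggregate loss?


E[S] = E[N] * E[X]
= 63 * 8852
= 557676


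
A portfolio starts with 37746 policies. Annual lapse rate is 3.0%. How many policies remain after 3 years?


remaining = initial * (1 - lapse)^years
= 37746 * (1 - 0.03)^3
= 37746 * 0.912673
= 34449.7551


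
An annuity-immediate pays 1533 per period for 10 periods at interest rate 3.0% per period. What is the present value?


PV = PMT * (1 - (1+i)^(-n)) / i
= 1533 * (1 - (1+0.03)^(-10)) / 0.03
= 1533 * (1 - 0.744094) / 0.03
= 1533 * 8.530203
= 13076.8009


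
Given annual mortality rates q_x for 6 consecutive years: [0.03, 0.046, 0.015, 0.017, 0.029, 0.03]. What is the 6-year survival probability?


p_k = 1 - q_k for each year
Survival = product of (1 - q_k)
= 0.97 * 0.954 * 0.985 * 0.983 * 0.971 * 0.97
= 0.8439


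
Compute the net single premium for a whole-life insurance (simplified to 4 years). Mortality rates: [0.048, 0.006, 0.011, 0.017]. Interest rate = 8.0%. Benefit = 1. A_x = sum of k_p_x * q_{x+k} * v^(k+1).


v = 0.925926
Year 0: k_p_x=1.0, q=0.048, term=0.044444
Year 1: k_p_x=0.952, q=0.006, term=0.004897
Year 2: k_p_x=0.946288, q=0.011, term=0.008263
Year 3: k_p_x=0.935879, q=0.017, term=0.011694
A_x = 0.0693


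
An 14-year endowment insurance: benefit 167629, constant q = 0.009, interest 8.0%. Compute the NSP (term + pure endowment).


Term component = 11866.1385
Pure endowment = 14_p_x * v^14 * benefit = 0.881112 * 0.340461 * 167629 = 50286.0752
NSP = 62152.2136


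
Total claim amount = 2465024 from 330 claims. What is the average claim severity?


severity = total / number
= 2465024 / 330
= 7469.7697


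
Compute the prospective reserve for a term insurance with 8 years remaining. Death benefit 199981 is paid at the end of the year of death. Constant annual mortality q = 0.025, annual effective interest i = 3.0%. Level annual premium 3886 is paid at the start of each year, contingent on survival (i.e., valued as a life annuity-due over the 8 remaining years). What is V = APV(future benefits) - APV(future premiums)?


v = 1/(1+i) = 0.970874
APV(future benefits) per unit = sum_{k=0}^{7} k_p_x * q * v^(k+1) = 0.161513
APV(future benefits) = 199981 * 0.161513 = 32299.4335
Life annuity-due factor ä_{x:8} = sum_{k=0}^{7} k_p_x * v^k = 6.654315
APV(future premiums) = 3886 * 6.654315 = 25858.6699
V = 32299.4335 - 25858.6699
= 6440.7636


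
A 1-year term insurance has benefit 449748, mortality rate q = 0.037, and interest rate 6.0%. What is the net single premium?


NSP = benefit * q * v
v = 1/(1+i) = 0.943396
NSP = 449748 * 0.037 * 0.943396
= 15698.7509


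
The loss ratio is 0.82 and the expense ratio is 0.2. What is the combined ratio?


Combined ratio = loss ratio + expense ratio
= 0.82 + 0.2
= 1.02


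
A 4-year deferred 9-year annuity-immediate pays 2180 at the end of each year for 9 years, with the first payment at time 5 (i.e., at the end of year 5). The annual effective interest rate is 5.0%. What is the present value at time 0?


PV at time 4 of the 9-year annuity-immediate:
a_n = 2180 * (1-(1+0.05)^(-9))/0.05 = 15495.0513
Discount back 4 years to time 0:
PV = 15495.0513 * (1+0.05)^(-4)
= 15495.0513 * 0.822702
= 12747.817


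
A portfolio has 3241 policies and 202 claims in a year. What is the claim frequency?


frequency = claims / policies
= 202 / 3241
= 0.0623


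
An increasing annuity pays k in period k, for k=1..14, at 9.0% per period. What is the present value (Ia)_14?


(Ia)_n = sum_{k=1}^{n} k * v^k, v = 1/(1+i)
v = 0.917431
Sum computed term by term:
(Ia)_14 = 47.7495


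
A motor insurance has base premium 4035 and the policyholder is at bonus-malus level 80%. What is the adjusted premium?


adjusted = base * BM_level / 100
= 4035 * 80 / 100
= 4035 * 0.8
= 3228.0


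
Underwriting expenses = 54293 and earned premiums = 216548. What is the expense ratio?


Expense ratio = expenses / premiums
= 54293 / 216548
= 0.2507


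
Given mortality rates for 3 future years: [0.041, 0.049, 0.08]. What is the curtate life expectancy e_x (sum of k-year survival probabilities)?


e_x = sum_{k=1}^{n} k_p_x
k_p_x values:
  1_p_x = 0.959
  2_p_x = 0.912009
  3_p_x = 0.839048
e_x = 2.7101


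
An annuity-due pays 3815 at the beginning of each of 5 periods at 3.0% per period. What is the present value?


PV_due = PMT * (1-(1+i)^(-n))/i * (1+i)
PV_immediate = 17471.5829
PV_due = 17471.5829 * 1.03
= 17995.7304


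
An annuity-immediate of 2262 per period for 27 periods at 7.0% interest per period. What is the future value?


FV = PMT * ((1+i)^n - 1) / i
= 2262 * ((1.07)^27 - 1) / 0.07
= 2262 * (6.213868 - 1) / 0.07
= 168482.4083


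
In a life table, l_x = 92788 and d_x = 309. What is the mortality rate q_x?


q_x = d_x / l_x
= 309 / 92788
= 0.0033


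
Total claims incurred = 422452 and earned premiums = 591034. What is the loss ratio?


Loss ratio = claims / premiums
= 422452 / 591034
= 0.7148


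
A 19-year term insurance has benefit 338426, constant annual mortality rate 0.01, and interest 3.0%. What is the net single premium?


NSP = benefit * sum_{k=0}^{n-1} k_p_x * q * v^(k+1)
With constant q=0.01, v=0.970874
Sum = 0.132212
NSP = 338426 * 0.132212
= 44743.9426


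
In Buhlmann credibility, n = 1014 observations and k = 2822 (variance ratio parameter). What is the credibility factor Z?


Z = n / (n + k)
= 1014 / (1014 + 2822)
= 1014 / 3836
= 0.2643


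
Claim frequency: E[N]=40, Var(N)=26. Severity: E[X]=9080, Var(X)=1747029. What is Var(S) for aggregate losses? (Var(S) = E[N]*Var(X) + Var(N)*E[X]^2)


Var(S) = E[N]*Var(X) + Var(N)*E[X]^2
= 40*1747029 + 26*9080^2
= 69881160 + 2143606400
= 2.2135e+09


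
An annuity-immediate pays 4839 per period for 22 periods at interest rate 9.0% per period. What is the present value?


PV = PMT * (1 - (1+i)^(-n)) / i
= 4839 * (1 - (1+0.09)^(-22)) / 0.09
= 4839 * (1 - 0.150182) / 0.09
= 4839 * 9.442425
= 45691.8967


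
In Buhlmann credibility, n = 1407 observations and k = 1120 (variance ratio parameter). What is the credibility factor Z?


Z = n / (n + k)
= 1407 / (1407 + 1120)
= 1407 / 2527
= 0.5568


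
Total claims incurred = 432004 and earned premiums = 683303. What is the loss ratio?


Loss ratio = claims / premiums
= 432004 / 683303
= 0.6322


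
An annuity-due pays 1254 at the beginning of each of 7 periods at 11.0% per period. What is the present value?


PV_due = PMT * (1-(1+i)^(-n))/i * (1+i)
PV_immediate = 5909.0941
PV_due = 5909.0941 * 1.11
= 6559.0945


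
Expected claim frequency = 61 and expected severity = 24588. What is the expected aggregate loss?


E[S] = E[N] * E[X]
= 61 * 24588
= 1.4999e+06


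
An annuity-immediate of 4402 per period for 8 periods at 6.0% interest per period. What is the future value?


FV = PMT * ((1+i)^n - 1) / i
= 4402 * ((1.06)^8 - 1) / 0.06
= 4402 * (1.593848 - 1) / 0.06
= 43568.6537


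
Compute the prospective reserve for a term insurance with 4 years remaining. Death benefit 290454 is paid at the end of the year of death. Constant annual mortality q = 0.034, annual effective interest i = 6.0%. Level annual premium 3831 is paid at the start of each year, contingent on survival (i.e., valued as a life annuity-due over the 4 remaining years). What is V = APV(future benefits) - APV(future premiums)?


v = 1/(1+i) = 0.943396
APV(future benefits) per unit = sum_{k=0}^{3} k_p_x * q * v^(k+1) = 0.112222
APV(future benefits) = 290454 * 0.112222 = 32595.3037
Life annuity-due factor ä_{x:4} = sum_{k=0}^{3} k_p_x * v^k = 3.498683
APV(future premiums) = 3831 * 3.498683 = 13403.4553
V = 32595.3037 - 13403.4553
= 19191.8484


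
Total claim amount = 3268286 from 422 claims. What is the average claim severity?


severity = total / number
= 3268286 / 422
= 7744.7536


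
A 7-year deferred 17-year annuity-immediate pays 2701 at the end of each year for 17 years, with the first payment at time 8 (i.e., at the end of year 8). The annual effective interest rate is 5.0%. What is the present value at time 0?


PV at time 7 of the 17-year annuity-immediate:
a_n = 2701 * (1-(1+0.05)^(-17))/0.05 = 30451.2529
Discount back 7 years to time 0:
PV = 30451.2529 * (1+0.05)^(-7)
= 30451.2529 * 0.710681
= 21641.1369


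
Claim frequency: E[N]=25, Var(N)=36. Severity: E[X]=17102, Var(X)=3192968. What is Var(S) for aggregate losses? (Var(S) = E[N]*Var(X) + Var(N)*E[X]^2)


Var(S) = E[N]*Var(X) + Var(N)*E[X]^2
= 25*3192968 + 36*17102^2
= 79824200 + 10529222544
= 1.0609e+10


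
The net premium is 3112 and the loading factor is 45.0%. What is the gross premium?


Gross = net * (1 + loading)
= 3112 * (1 + 0.45)
= 3112 * 1.45
= 4512.4


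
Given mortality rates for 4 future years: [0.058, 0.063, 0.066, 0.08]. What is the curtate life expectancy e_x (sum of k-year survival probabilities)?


e_x = sum_{k=1}^{n} k_p_x
k_p_x values:
  1_p_x = 0.942
  2_p_x = 0.882654
  3_p_x = 0.824399
  4_p_x = 0.758447
e_x = 3.4075


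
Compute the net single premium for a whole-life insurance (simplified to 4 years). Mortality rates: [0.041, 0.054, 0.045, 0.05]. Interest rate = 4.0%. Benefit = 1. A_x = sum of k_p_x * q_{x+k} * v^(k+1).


v = 0.961538
Year 0: k_p_x=1.0, q=0.041, term=0.039423
Year 1: k_p_x=0.959, q=0.054, term=0.047879
Year 2: k_p_x=0.907214, q=0.045, term=0.036293
Year 3: k_p_x=0.866389, q=0.05, term=0.03703
A_x = 0.1606


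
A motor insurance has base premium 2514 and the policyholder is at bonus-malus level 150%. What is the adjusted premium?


adjusted = base * BM_level / 100
= 2514 * 150 / 100
= 2514 * 1.5
= 3771.0


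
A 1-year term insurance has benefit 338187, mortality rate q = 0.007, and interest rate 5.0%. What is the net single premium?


NSP = benefit * q * v
v = 1/(1+i) = 0.952381
NSP = 338187 * 0.007 * 0.952381
= 2254.58


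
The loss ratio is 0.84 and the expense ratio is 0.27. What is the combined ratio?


Combined ratio = loss ratio + expense ratio
= 0.84 + 0.27
= 1.11


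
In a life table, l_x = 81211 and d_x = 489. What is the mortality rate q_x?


q_x = d_x / l_x
= 489 / 81211
= 0.006


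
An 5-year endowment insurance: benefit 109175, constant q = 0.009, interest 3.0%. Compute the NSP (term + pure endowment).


Term component = 4421.9946
Pure endowment = 5_p_x * v^5 * benefit = 0.955803 * 0.862609 * 109175 = 90013.0235
NSP = 94435.018


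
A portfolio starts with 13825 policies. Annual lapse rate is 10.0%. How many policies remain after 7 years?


remaining = initial * (1 - lapse)^years
= 13825 * (1 - 0.1)^7
= 13825 * 0.478297
= 6612.4546


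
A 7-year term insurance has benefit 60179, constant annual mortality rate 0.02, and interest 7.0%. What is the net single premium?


NSP = benefit * sum_{k=0}^{n-1} k_p_x * q * v^(k+1)
With constant q=0.02, v=0.934579
Sum = 0.102083
NSP = 60179 * 0.102083
= 6143.2736


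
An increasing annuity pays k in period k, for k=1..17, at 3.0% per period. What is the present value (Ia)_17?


(Ia)_n = sum_{k=1}^{n} k * v^k, v = 1/(1+i)
v = 0.970874
Sum computed term by term:
(Ia)_17 = 109.1941


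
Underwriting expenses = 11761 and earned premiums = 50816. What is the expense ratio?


Expense ratio = expenses / premiums
= 11761 / 50816
= 0.2314


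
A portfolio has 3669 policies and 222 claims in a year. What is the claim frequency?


frequency = claims / policies
= 222 / 3669
= 0.0605


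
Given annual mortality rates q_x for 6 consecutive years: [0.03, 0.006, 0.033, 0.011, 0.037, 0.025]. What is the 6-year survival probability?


p_k = 1 - q_k for each year
Survival = product of (1 - q_k)
= 0.97 * 0.994 * 0.967 * 0.989 * 0.963 * 0.975
= 0.8658


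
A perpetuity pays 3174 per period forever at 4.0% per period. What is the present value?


PV = PMT / i
= 3174 / 0.04
= 79350.0


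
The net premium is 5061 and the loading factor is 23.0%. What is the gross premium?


Gross = net * (1 + loading)
= 5061 * (1 + 0.23)
= 5061 * 1.23
= 6225.03


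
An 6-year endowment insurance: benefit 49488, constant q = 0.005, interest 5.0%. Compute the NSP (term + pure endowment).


Term component = 1241.2179
Pure endowment = 6_p_x * v^6 * benefit = 0.970373 * 0.746215 * 49488 = 35834.6026
NSP = 37075.8206


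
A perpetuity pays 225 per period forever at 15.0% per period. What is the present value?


PV = PMT / i
= 225 / 0.15
= 1500.0


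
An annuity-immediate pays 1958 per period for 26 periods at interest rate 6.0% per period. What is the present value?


PV = PMT * (1 - (1+i)^(-n)) / i
= 1958 * (1 - (1+0.06)^(-26)) / 0.06
= 1958 * (1 - 0.21981) / 0.06
= 1958 * 13.003166
= 25460.1994


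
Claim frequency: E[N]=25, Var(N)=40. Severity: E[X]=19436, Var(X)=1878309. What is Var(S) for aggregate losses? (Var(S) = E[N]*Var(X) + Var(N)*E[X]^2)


Var(S) = E[N]*Var(X) + Var(N)*E[X]^2
= 25*1878309 + 40*19436^2
= 46957725 + 15110323840
= 1.5157e+10


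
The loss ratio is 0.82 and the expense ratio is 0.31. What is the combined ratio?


Combined ratio = loss ratio + expense ratio
= 0.82 + 0.31
= 1.13


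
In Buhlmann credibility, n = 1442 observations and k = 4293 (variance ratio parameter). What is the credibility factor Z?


Z = n / (n + k)
= 1442 / (1442 + 4293)
= 1442 / 5735
= 0.2514


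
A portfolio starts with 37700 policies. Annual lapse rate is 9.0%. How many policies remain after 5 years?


remaining = initial * (1 - lapse)^years
= 37700 * (1 - 0.09)^5
= 37700 * 0.624032
= 23526.0119


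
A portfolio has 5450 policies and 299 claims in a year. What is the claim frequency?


frequency = claims / policies
= 299 / 5450
= 0.0549


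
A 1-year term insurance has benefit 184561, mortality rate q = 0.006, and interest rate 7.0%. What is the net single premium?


NSP = benefit * q * v
v = 1/(1+i) = 0.934579
NSP = 184561 * 0.006 * 0.934579
= 1034.9215


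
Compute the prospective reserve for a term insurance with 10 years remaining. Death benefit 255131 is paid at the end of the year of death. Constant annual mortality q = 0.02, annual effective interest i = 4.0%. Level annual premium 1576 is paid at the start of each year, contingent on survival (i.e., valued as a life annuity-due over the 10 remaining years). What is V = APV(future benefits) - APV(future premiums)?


v = 1/(1+i) = 0.961538
APV(future benefits) per unit = sum_{k=0}^{9} k_p_x * q * v^(k+1) = 0.149338
APV(future benefits) = 255131 * 0.149338 = 38100.8288
Life annuity-due factor ä_{x:10} = sum_{k=0}^{9} k_p_x * v^k = 7.765591
APV(future premiums) = 1576 * 7.765591 = 12238.572
V = 38100.8288 - 12238.572
= 25862.2568


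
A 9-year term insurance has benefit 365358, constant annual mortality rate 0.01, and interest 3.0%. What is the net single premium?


NSP = benefit * sum_{k=0}^{n-1} k_p_x * q * v^(k+1)
With constant q=0.01, v=0.970874
Sum = 0.074966
NSP = 365358 * 0.074966
= 27389.528


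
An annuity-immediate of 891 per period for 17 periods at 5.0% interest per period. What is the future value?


FV = PMT * ((1+i)^n - 1) / i
= 891 * ((1.05)^17 - 1) / 0.05
= 891 * (2.292018 - 1) / 0.05
= 23023.7664


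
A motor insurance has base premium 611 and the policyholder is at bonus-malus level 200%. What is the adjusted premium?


adjusted = base * BM_level / 100
= 611 * 200 / 100
= 611 * 2.0
= 1222.0


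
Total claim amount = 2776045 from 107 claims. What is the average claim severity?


severity = total / number
= 2776045 / 107
= 25944.3458


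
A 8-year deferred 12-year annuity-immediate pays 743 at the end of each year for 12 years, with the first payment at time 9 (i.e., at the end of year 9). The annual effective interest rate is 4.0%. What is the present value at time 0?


PV at time 8 of the 12-year annuity-immediate:
a_n = 743 * (1-(1+0.04)^(-12))/0.04 = 6973.1098
Discount back 8 years to time 0:
PV = 6973.1098 * (1+0.04)^(-8)
= 6973.1098 * 0.73069
= 5095.183


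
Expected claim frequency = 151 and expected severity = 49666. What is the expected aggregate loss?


E[S] = E[N] * E[X]
= 151 * 49666
= 7.4996e+06


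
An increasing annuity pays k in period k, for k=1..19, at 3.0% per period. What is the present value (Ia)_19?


(Ia)_n = sum_{k=1}^{n} k * v^k, v = 1/(1+i)
v = 0.970874
Sum computed term by term:
(Ia)_19 = 130.6026


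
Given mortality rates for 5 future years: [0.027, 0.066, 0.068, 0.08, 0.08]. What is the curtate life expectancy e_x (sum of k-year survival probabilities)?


e_x = sum_{k=1}^{n} k_p_x
k_p_x values:
  1_p_x = 0.973
  2_p_x = 0.908782
  3_p_x = 0.846985
  4_p_x = 0.779226
  5_p_x = 0.716888
e_x = 4.2249


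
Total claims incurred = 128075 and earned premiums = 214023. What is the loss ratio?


Loss ratio = claims / premiums
= 128075 / 214023
= 0.5984


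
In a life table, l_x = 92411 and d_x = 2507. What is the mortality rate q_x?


q_x = d_x / l_x
= 2507 / 92411
= 0.0271


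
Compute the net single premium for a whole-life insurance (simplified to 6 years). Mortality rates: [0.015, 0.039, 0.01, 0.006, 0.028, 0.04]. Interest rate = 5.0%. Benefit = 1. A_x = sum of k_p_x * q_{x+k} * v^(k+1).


v = 0.952381
Year 0: k_p_x=1.0, q=0.015, term=0.014286
Year 1: k_p_x=0.985, q=0.039, term=0.034844
Year 2: k_p_x=0.946585, q=0.01, term=0.008177
Year 3: k_p_x=0.937119, q=0.006, term=0.004626
Year 4: k_p_x=0.931496, q=0.028, term=0.020436
Year 5: k_p_x=0.905415, q=0.04, term=0.027025
A_x = 0.1094


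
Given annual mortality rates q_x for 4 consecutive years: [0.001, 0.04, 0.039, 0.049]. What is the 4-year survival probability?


p_k = 1 - q_k for each year
Survival = product of (1 - q_k)
= 0.999 * 0.96 * 0.961 * 0.951
= 0.8765


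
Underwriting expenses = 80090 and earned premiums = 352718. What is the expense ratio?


Expense ratio = expenses / premiums
= 80090 / 352718
= 0.2271


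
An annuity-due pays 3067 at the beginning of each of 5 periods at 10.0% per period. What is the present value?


PV_due = PMT * (1-(1+i)^(-n))/i * (1+i)
PV_immediate = 11626.343
PV_due = 11626.343 * 1.1
= 12788.9773


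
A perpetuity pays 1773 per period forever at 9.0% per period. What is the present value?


PV = PMT / i
= 1773 / 0.09
= 19700.0


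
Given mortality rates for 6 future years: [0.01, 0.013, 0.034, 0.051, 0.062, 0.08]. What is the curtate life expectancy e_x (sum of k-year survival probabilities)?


e_x = sum_{k=1}^{n} k_p_x
k_p_x values:
  1_p_x = 0.99
  2_p_x = 0.97713
  3_p_x = 0.943908
  4_p_x = 0.895768
  5_p_x = 0.840231
  6_p_x = 0.773012
e_x = 5.42


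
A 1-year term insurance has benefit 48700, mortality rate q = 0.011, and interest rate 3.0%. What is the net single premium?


NSP = benefit * q * v
v = 1/(1+i) = 0.970874
NSP = 48700 * 0.011 * 0.970874
= 520.0971


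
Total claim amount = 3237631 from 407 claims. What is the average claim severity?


severity = total / number
= 3237631 / 407
= 7954.8673


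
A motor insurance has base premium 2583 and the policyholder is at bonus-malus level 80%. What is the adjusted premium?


adjusted = base * BM_level / 100
= 2583 * 80 / 100
= 2583 * 0.8
= 2066.4


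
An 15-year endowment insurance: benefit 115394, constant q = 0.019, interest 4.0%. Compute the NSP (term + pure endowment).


Term component = 21686.1652
Pure endowment = 15_p_x * v^15 * benefit = 0.749955 * 0.555265 * 115394 = 48052.7503
NSP = 69738.9154


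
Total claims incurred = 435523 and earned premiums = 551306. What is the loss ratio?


Loss ratio = claims / premiums
= 435523 / 551306
= 0.79


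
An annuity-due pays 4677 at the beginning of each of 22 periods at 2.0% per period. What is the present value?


PV_due = PMT * (1-(1+i)^(-n))/i * (1+i)
PV_immediate = 82586.6914
PV_due = 82586.6914 * 1.02
= 84238.4252


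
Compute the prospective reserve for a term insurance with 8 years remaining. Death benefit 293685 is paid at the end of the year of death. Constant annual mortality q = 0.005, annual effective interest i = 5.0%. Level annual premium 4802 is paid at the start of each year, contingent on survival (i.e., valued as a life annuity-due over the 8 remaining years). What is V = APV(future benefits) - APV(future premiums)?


v = 1/(1+i) = 0.952381
APV(future benefits) per unit = sum_{k=0}^{7} k_p_x * q * v^(k+1) = 0.031797
APV(future benefits) = 293685 * 0.031797 = 9338.2521
Life annuity-due factor ä_{x:8} = sum_{k=0}^{7} k_p_x * v^k = 6.677334
APV(future premiums) = 4802 * 6.677334 = 32064.5596
V = 9338.2521 - 32064.5596
= -22726.3075


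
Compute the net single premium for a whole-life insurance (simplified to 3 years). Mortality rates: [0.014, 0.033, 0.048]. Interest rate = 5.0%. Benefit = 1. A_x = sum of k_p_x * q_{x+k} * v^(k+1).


v = 0.952381
Year 0: k_p_x=1.0, q=0.014, term=0.013333
Year 1: k_p_x=0.986, q=0.033, term=0.029513
Year 2: k_p_x=0.953462, q=0.048, term=0.039535
A_x = 0.0824
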